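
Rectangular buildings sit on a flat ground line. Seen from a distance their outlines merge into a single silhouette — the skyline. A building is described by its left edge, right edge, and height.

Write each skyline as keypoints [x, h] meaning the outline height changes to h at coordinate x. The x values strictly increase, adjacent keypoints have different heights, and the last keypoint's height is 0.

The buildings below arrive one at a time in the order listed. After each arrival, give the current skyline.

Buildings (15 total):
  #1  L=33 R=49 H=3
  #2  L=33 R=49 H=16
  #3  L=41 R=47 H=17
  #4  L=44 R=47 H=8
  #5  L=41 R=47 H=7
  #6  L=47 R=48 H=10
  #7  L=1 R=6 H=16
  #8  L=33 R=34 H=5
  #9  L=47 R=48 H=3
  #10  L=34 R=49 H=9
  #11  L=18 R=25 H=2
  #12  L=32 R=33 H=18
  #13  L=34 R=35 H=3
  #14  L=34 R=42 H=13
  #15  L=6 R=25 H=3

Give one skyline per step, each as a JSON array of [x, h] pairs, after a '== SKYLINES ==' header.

== SKYLINES ==
[[33,3],[49,0]]
[[33,16],[49,0]]
[[33,16],[41,17],[47,16],[49,0]]
[[33,16],[41,17],[47,16],[49,0]]
[[33,16],[41,17],[47,16],[49,0]]
[[33,16],[41,17],[47,16],[49,0]]
[[1,16],[6,0],[33,16],[41,17],[47,16],[49,0]]
[[1,16],[6,0],[33,16],[41,17],[47,16],[49,0]]
[[1,16],[6,0],[33,16],[41,17],[47,16],[49,0]]
[[1,16],[6,0],[33,16],[41,17],[47,16],[49,0]]
[[1,16],[6,0],[18,2],[25,0],[33,16],[41,17],[47,16],[49,0]]
[[1,16],[6,0],[18,2],[25,0],[32,18],[33,16],[41,17],[47,16],[49,0]]
[[1,16],[6,0],[18,2],[25,0],[32,18],[33,16],[41,17],[47,16],[49,0]]
[[1,16],[6,0],[18,2],[25,0],[32,18],[33,16],[41,17],[47,16],[49,0]]
[[1,16],[6,3],[25,0],[32,18],[33,16],[41,17],[47,16],[49,0]]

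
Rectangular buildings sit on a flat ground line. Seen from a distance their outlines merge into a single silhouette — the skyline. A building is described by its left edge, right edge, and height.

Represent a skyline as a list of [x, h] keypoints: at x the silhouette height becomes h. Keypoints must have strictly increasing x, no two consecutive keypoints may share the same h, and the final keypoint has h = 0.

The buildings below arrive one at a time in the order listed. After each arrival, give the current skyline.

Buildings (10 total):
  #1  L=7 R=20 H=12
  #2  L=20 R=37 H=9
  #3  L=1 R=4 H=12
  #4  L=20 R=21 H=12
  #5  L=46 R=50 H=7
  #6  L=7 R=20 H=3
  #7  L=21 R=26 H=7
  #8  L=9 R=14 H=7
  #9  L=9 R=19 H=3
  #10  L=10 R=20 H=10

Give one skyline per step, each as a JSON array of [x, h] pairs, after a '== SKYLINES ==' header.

== SKYLINES ==
[[7,12],[20,0]]
[[7,12],[20,9],[37,0]]
[[1,12],[4,0],[7,12],[20,9],[37,0]]
[[1,12],[4,0],[7,12],[21,9],[37,0]]
[[1,12],[4,0],[7,12],[21,9],[37,0],[46,7],[50,0]]
[[1,12],[4,0],[7,12],[21,9],[37,0],[46,7],[50,0]]
[[1,12],[4,0],[7,12],[21,9],[37,0],[46,7],[50,0]]
[[1,12],[4,0],[7,12],[21,9],[37,0],[46,7],[50,0]]
[[1,12],[4,0],[7,12],[21,9],[37,0],[46,7],[50,0]]
[[1,12],[4,0],[7,12],[21,9],[37,0],[46,7],[50,0]]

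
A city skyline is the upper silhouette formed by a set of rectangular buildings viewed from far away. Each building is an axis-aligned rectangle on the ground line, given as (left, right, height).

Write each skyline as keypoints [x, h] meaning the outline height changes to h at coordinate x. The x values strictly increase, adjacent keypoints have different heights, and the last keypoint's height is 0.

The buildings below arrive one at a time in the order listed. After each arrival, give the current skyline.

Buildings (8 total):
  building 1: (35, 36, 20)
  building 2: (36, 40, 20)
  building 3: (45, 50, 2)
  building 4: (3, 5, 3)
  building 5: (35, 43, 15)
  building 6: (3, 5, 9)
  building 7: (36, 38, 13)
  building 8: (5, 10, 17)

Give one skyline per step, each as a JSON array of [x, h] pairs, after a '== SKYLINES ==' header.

== SKYLINES ==
[[35,20],[36,0]]
[[35,20],[40,0]]
[[35,20],[40,0],[45,2],[50,0]]
[[3,3],[5,0],[35,20],[40,0],[45,2],[50,0]]
[[3,3],[5,0],[35,20],[40,15],[43,0],[45,2],[50,0]]
[[3,9],[5,0],[35,20],[40,15],[43,0],[45,2],[50,0]]
[[3,9],[5,0],[35,20],[40,15],[43,0],[45,2],[50,0]]
[[3,9],[5,17],[10,0],[35,20],[40,15],[43,0],[45,2],[50,0]]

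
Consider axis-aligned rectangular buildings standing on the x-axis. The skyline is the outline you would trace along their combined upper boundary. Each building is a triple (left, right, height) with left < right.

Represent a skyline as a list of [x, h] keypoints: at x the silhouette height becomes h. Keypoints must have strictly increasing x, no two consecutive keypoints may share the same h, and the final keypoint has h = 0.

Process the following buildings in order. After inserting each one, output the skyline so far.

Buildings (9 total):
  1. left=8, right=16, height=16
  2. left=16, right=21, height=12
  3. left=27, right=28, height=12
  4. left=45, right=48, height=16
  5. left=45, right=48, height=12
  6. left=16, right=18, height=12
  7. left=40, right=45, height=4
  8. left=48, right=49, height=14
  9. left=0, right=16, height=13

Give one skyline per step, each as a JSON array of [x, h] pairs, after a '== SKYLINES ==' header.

== SKYLINES ==
[[8,16],[16,0]]
[[8,16],[16,12],[21,0]]
[[8,16],[16,12],[21,0],[27,12],[28,0]]
[[8,16],[16,12],[21,0],[27,12],[28,0],[45,16],[48,0]]
[[8,16],[16,12],[21,0],[27,12],[28,0],[45,16],[48,0]]
[[8,16],[16,12],[21,0],[27,12],[28,0],[45,16],[48,0]]
[[8,16],[16,12],[21,0],[27,12],[28,0],[40,4],[45,16],[48,0]]
[[8,16],[16,12],[21,0],[27,12],[28,0],[40,4],[45,16],[48,14],[49,0]]
[[0,13],[8,16],[16,12],[21,0],[27,12],[28,0],[40,4],[45,16],[48,14],[49,0]]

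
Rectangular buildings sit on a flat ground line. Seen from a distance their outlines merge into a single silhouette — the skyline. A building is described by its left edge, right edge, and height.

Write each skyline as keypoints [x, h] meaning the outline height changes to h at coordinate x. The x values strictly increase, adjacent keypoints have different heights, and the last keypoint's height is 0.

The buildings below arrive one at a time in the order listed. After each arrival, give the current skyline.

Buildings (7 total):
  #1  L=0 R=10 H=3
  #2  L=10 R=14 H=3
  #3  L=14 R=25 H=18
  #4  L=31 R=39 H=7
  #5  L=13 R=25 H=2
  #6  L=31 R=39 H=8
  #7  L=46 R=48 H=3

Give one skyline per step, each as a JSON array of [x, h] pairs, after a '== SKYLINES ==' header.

== SKYLINES ==
[[0,3],[10,0]]
[[0,3],[14,0]]
[[0,3],[14,18],[25,0]]
[[0,3],[14,18],[25,0],[31,7],[39,0]]
[[0,3],[14,18],[25,0],[31,7],[39,0]]
[[0,3],[14,18],[25,0],[31,8],[39,0]]
[[0,3],[14,18],[25,0],[31,8],[39,0],[46,3],[48,0]]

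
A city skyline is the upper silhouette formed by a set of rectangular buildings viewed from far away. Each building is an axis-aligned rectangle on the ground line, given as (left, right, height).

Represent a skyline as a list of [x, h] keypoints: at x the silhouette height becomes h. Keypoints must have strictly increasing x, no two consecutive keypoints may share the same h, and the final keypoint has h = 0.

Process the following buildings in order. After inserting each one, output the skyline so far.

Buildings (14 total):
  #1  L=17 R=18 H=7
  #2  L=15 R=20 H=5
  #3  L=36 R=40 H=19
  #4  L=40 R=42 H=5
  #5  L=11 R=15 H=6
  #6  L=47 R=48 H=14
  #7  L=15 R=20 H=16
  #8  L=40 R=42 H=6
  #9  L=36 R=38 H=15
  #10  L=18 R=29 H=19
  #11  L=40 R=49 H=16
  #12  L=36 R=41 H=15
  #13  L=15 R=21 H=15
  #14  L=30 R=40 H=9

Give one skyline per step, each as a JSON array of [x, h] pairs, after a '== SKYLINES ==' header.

== SKYLINES ==
[[17,7],[18,0]]
[[15,5],[17,7],[18,5],[20,0]]
[[15,5],[17,7],[18,5],[20,0],[36,19],[40,0]]
[[15,5],[17,7],[18,5],[20,0],[36,19],[40,5],[42,0]]
[[11,6],[15,5],[17,7],[18,5],[20,0],[36,19],[40,5],[42,0]]
[[11,6],[15,5],[17,7],[18,5],[20,0],[36,19],[40,5],[42,0],[47,14],[48,0]]
[[11,6],[15,16],[20,0],[36,19],[40,5],[42,0],[47,14],[48,0]]
[[11,6],[15,16],[20,0],[36,19],[40,6],[42,0],[47,14],[48,0]]
[[11,6],[15,16],[20,0],[36,19],[40,6],[42,0],[47,14],[48,0]]
[[11,6],[15,16],[18,19],[29,0],[36,19],[40,6],[42,0],[47,14],[48,0]]
[[11,6],[15,16],[18,19],[29,0],[36,19],[40,16],[49,0]]
[[11,6],[15,16],[18,19],[29,0],[36,19],[40,16],[49,0]]
[[11,6],[15,16],[18,19],[29,0],[36,19],[40,16],[49,0]]
[[11,6],[15,16],[18,19],[29,0],[30,9],[36,19],[40,16],[49,0]]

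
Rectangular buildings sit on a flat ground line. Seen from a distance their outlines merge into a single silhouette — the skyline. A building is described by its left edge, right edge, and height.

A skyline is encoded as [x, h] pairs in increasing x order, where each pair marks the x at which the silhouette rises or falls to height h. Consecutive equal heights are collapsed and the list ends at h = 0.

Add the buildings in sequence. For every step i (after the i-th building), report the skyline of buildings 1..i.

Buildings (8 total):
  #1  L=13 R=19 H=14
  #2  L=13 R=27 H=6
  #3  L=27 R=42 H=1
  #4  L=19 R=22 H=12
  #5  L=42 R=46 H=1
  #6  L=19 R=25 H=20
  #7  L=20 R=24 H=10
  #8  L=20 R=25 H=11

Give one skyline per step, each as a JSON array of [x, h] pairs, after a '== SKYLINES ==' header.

== SKYLINES ==
[[13,14],[19,0]]
[[13,14],[19,6],[27,0]]
[[13,14],[19,6],[27,1],[42,0]]
[[13,14],[19,12],[22,6],[27,1],[42,0]]
[[13,14],[19,12],[22,6],[27,1],[46,0]]
[[13,14],[19,20],[25,6],[27,1],[46,0]]
[[13,14],[19,20],[25,6],[27,1],[46,0]]
[[13,14],[19,20],[25,6],[27,1],[46,0]]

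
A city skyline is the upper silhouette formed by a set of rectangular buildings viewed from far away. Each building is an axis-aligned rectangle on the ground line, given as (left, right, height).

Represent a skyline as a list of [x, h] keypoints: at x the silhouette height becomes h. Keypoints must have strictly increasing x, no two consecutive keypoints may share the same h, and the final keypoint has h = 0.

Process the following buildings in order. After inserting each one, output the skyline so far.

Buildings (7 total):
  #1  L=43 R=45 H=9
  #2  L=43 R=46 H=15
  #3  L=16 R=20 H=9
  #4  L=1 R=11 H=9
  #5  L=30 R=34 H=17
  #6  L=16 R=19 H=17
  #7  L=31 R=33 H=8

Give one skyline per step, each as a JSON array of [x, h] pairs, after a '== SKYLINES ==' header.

== SKYLINES ==
[[43,9],[45,0]]
[[43,15],[46,0]]
[[16,9],[20,0],[43,15],[46,0]]
[[1,9],[11,0],[16,9],[20,0],[43,15],[46,0]]
[[1,9],[11,0],[16,9],[20,0],[30,17],[34,0],[43,15],[46,0]]
[[1,9],[11,0],[16,17],[19,9],[20,0],[30,17],[34,0],[43,15],[46,0]]
[[1,9],[11,0],[16,17],[19,9],[20,0],[30,17],[34,0],[43,15],[46,0]]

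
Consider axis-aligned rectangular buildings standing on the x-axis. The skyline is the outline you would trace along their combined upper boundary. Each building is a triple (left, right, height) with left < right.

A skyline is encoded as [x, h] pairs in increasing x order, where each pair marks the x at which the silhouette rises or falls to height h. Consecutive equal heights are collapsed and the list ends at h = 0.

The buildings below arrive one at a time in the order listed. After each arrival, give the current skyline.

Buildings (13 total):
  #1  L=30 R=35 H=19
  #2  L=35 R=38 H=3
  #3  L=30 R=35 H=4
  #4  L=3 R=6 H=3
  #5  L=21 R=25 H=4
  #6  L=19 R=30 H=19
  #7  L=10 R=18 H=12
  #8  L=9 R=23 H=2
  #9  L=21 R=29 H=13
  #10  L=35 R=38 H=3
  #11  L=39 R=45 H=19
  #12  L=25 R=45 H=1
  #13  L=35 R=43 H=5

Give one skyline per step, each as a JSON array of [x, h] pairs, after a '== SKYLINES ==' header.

== SKYLINES ==
[[30,19],[35,0]]
[[30,19],[35,3],[38,0]]
[[30,19],[35,3],[38,0]]
[[3,3],[6,0],[30,19],[35,3],[38,0]]
[[3,3],[6,0],[21,4],[25,0],[30,19],[35,3],[38,0]]
[[3,3],[6,0],[19,19],[35,3],[38,0]]
[[3,3],[6,0],[10,12],[18,0],[19,19],[35,3],[38,0]]
[[3,3],[6,0],[9,2],[10,12],[18,2],[19,19],[35,3],[38,0]]
[[3,3],[6,0],[9,2],[10,12],[18,2],[19,19],[35,3],[38,0]]
[[3,3],[6,0],[9,2],[10,12],[18,2],[19,19],[35,3],[38,0]]
[[3,3],[6,0],[9,2],[10,12],[18,2],[19,19],[35,3],[38,0],[39,19],[45,0]]
[[3,3],[6,0],[9,2],[10,12],[18,2],[19,19],[35,3],[38,1],[39,19],[45,0]]
[[3,3],[6,0],[9,2],[10,12],[18,2],[19,19],[35,5],[39,19],[45,0]]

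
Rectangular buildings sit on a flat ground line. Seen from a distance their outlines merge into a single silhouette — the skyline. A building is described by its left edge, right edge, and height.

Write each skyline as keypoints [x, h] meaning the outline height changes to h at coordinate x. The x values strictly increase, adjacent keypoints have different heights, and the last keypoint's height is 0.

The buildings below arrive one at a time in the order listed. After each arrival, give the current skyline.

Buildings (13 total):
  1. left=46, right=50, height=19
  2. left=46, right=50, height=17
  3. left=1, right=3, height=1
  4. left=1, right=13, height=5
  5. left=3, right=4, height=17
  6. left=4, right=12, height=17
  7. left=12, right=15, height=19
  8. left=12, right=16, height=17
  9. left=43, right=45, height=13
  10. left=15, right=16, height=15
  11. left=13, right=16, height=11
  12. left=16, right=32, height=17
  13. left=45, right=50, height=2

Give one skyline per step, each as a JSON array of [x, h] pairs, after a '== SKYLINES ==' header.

== SKYLINES ==
[[46,19],[50,0]]
[[46,19],[50,0]]
[[1,1],[3,0],[46,19],[50,0]]
[[1,5],[13,0],[46,19],[50,0]]
[[1,5],[3,17],[4,5],[13,0],[46,19],[50,0]]
[[1,5],[3,17],[12,5],[13,0],[46,19],[50,0]]
[[1,5],[3,17],[12,19],[15,0],[46,19],[50,0]]
[[1,5],[3,17],[12,19],[15,17],[16,0],[46,19],[50,0]]
[[1,5],[3,17],[12,19],[15,17],[16,0],[43,13],[45,0],[46,19],[50,0]]
[[1,5],[3,17],[12,19],[15,17],[16,0],[43,13],[45,0],[46,19],[50,0]]
[[1,5],[3,17],[12,19],[15,17],[16,0],[43,13],[45,0],[46,19],[50,0]]
[[1,5],[3,17],[12,19],[15,17],[32,0],[43,13],[45,0],[46,19],[50,0]]
[[1,5],[3,17],[12,19],[15,17],[32,0],[43,13],[45,2],[46,19],[50,0]]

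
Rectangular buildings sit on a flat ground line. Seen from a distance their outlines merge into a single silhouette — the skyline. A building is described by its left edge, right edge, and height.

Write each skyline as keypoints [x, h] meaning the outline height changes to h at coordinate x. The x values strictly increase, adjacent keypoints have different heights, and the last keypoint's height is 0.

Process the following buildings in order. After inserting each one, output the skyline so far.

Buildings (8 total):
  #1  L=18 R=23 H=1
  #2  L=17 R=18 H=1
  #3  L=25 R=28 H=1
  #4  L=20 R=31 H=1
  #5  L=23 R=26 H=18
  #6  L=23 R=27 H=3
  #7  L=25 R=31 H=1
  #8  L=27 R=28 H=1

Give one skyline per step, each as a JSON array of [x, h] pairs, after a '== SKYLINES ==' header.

== SKYLINES ==
[[18,1],[23,0]]
[[17,1],[23,0]]
[[17,1],[23,0],[25,1],[28,0]]
[[17,1],[31,0]]
[[17,1],[23,18],[26,1],[31,0]]
[[17,1],[23,18],[26,3],[27,1],[31,0]]
[[17,1],[23,18],[26,3],[27,1],[31,0]]
[[17,1],[23,18],[26,3],[27,1],[31,0]]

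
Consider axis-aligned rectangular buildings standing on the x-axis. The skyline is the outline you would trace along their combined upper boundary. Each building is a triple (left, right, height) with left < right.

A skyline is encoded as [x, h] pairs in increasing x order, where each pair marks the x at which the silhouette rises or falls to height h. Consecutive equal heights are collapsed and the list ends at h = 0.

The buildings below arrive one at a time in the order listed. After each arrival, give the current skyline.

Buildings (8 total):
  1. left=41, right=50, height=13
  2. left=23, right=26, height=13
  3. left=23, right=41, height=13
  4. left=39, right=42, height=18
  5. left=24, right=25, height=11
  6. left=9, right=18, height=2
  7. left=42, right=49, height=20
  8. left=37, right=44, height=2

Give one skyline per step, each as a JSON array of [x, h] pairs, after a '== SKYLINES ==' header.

== SKYLINES ==
[[41,13],[50,0]]
[[23,13],[26,0],[41,13],[50,0]]
[[23,13],[50,0]]
[[23,13],[39,18],[42,13],[50,0]]
[[23,13],[39,18],[42,13],[50,0]]
[[9,2],[18,0],[23,13],[39,18],[42,13],[50,0]]
[[9,2],[18,0],[23,13],[39,18],[42,20],[49,13],[50,0]]
[[9,2],[18,0],[23,13],[39,18],[42,20],[49,13],[50,0]]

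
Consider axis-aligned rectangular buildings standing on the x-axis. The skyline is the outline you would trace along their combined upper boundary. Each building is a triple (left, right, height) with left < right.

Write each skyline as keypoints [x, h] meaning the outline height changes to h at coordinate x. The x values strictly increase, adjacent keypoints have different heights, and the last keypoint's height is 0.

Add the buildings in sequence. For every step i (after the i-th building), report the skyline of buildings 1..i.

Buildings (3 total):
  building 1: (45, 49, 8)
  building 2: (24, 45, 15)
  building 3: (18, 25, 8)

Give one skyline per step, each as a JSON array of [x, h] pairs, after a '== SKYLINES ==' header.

== SKYLINES ==
[[45,8],[49,0]]
[[24,15],[45,8],[49,0]]
[[18,8],[24,15],[45,8],[49,0]]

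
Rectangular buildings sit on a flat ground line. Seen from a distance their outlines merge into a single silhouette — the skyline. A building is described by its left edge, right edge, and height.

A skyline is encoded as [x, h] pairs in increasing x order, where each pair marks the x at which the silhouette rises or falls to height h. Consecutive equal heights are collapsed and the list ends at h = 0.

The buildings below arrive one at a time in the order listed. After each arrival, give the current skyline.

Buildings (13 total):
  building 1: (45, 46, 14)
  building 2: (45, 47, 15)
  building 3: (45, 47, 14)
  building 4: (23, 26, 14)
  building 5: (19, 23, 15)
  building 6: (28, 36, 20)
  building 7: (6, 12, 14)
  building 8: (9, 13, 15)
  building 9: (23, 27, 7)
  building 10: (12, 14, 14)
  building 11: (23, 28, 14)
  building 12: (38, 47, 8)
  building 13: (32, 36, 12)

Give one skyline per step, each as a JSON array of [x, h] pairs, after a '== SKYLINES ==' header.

== SKYLINES ==
[[45,14],[46,0]]
[[45,15],[47,0]]
[[45,15],[47,0]]
[[23,14],[26,0],[45,15],[47,0]]
[[19,15],[23,14],[26,0],[45,15],[47,0]]
[[19,15],[23,14],[26,0],[28,20],[36,0],[45,15],[47,0]]
[[6,14],[12,0],[19,15],[23,14],[26,0],[28,20],[36,0],[45,15],[47,0]]
[[6,14],[9,15],[13,0],[19,15],[23,14],[26,0],[28,20],[36,0],[45,15],[47,0]]
[[6,14],[9,15],[13,0],[19,15],[23,14],[26,7],[27,0],[28,20],[36,0],[45,15],[47,0]]
[[6,14],[9,15],[13,14],[14,0],[19,15],[23,14],[26,7],[27,0],[28,20],[36,0],[45,15],[47,0]]
[[6,14],[9,15],[13,14],[14,0],[19,15],[23,14],[28,20],[36,0],[45,15],[47,0]]
[[6,14],[9,15],[13,14],[14,0],[19,15],[23,14],[28,20],[36,0],[38,8],[45,15],[47,0]]
[[6,14],[9,15],[13,14],[14,0],[19,15],[23,14],[28,20],[36,0],[38,8],[45,15],[47,0]]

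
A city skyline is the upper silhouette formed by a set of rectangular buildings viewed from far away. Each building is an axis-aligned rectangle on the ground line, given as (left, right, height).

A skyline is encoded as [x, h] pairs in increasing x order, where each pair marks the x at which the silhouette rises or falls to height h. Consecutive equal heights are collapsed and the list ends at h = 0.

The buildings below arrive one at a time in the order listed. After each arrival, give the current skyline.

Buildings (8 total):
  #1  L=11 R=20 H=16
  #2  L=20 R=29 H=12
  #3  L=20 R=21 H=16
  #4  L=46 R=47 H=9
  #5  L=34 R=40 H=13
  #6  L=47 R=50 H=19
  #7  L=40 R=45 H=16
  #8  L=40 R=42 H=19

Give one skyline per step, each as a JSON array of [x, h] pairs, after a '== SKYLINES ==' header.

== SKYLINES ==
[[11,16],[20,0]]
[[11,16],[20,12],[29,0]]
[[11,16],[21,12],[29,0]]
[[11,16],[21,12],[29,0],[46,9],[47,0]]
[[11,16],[21,12],[29,0],[34,13],[40,0],[46,9],[47,0]]
[[11,16],[21,12],[29,0],[34,13],[40,0],[46,9],[47,19],[50,0]]
[[11,16],[21,12],[29,0],[34,13],[40,16],[45,0],[46,9],[47,19],[50,0]]
[[11,16],[21,12],[29,0],[34,13],[40,19],[42,16],[45,0],[46,9],[47,19],[50,0]]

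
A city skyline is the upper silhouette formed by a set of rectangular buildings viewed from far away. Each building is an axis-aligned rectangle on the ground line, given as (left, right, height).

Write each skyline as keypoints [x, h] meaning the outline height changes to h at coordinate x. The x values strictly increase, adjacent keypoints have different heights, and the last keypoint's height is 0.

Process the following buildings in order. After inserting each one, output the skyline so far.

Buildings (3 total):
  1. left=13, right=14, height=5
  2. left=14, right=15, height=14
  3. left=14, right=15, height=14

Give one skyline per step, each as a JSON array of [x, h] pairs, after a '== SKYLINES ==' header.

== SKYLINES ==
[[13,5],[14,0]]
[[13,5],[14,14],[15,0]]
[[13,5],[14,14],[15,0]]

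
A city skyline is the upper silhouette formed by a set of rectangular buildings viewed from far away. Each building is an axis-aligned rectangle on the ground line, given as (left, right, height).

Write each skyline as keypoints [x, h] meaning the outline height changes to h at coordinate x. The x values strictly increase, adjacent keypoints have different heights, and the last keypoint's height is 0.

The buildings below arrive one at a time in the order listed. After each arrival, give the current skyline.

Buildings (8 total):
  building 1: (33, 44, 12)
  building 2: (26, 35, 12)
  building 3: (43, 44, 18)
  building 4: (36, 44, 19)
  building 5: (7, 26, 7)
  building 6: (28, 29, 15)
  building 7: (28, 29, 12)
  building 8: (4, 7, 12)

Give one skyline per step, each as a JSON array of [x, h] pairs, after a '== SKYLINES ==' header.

== SKYLINES ==
[[33,12],[44,0]]
[[26,12],[44,0]]
[[26,12],[43,18],[44,0]]
[[26,12],[36,19],[44,0]]
[[7,7],[26,12],[36,19],[44,0]]
[[7,7],[26,12],[28,15],[29,12],[36,19],[44,0]]
[[7,7],[26,12],[28,15],[29,12],[36,19],[44,0]]
[[4,12],[7,7],[26,12],[28,15],[29,12],[36,19],[44,0]]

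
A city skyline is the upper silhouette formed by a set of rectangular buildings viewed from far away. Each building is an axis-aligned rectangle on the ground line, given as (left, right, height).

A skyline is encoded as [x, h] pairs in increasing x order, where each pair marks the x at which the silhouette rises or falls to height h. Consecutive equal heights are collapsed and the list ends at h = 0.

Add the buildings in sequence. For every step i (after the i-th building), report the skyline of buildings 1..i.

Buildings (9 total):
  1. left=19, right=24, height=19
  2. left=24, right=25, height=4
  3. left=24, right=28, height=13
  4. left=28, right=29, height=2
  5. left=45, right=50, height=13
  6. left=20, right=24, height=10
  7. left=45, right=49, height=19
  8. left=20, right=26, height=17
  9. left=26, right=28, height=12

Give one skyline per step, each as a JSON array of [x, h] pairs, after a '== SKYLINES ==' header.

== SKYLINES ==
[[19,19],[24,0]]
[[19,19],[24,4],[25,0]]
[[19,19],[24,13],[28,0]]
[[19,19],[24,13],[28,2],[29,0]]
[[19,19],[24,13],[28,2],[29,0],[45,13],[50,0]]
[[19,19],[24,13],[28,2],[29,0],[45,13],[50,0]]
[[19,19],[24,13],[28,2],[29,0],[45,19],[49,13],[50,0]]
[[19,19],[24,17],[26,13],[28,2],[29,0],[45,19],[49,13],[50,0]]
[[19,19],[24,17],[26,13],[28,2],[29,0],[45,19],[49,13],[50,0]]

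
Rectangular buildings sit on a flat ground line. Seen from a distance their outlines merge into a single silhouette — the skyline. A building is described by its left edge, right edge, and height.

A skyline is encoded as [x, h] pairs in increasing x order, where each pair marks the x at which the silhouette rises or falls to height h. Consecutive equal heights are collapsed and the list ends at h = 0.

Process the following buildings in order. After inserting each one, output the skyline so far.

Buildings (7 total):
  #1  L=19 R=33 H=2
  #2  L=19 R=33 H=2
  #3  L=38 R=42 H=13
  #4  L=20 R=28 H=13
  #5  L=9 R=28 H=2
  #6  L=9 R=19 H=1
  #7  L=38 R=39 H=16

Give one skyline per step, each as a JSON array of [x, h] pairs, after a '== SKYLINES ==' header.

== SKYLINES ==
[[19,2],[33,0]]
[[19,2],[33,0]]
[[19,2],[33,0],[38,13],[42,0]]
[[19,2],[20,13],[28,2],[33,0],[38,13],[42,0]]
[[9,2],[20,13],[28,2],[33,0],[38,13],[42,0]]
[[9,2],[20,13],[28,2],[33,0],[38,13],[42,0]]
[[9,2],[20,13],[28,2],[33,0],[38,16],[39,13],[42,0]]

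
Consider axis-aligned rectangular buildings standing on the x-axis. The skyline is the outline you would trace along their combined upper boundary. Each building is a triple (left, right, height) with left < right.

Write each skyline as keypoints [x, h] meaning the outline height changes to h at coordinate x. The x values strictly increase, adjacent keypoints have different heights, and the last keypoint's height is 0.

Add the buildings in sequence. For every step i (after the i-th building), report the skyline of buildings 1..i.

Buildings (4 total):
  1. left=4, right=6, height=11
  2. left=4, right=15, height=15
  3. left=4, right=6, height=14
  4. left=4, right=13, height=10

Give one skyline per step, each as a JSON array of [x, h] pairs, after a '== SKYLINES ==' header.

== SKYLINES ==
[[4,11],[6,0]]
[[4,15],[15,0]]
[[4,15],[15,0]]
[[4,15],[15,0]]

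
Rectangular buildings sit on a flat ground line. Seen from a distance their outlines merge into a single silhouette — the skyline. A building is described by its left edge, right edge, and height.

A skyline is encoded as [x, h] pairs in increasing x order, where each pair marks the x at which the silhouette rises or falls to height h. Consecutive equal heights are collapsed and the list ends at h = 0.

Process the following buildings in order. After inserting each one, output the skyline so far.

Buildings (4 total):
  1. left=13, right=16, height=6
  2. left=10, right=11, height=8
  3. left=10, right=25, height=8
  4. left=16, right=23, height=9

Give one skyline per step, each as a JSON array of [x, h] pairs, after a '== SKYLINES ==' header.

== SKYLINES ==
[[13,6],[16,0]]
[[10,8],[11,0],[13,6],[16,0]]
[[10,8],[25,0]]
[[10,8],[16,9],[23,8],[25,0]]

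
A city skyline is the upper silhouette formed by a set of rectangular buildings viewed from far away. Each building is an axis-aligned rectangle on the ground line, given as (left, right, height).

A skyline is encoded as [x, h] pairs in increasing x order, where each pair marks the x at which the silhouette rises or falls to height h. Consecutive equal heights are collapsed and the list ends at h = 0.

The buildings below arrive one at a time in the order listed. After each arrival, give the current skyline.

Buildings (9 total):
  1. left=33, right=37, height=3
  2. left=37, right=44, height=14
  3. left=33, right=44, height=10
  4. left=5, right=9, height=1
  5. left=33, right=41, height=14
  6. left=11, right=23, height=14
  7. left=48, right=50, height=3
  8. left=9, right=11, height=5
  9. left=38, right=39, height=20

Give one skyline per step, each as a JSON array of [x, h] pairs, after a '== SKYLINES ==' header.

== SKYLINES ==
[[33,3],[37,0]]
[[33,3],[37,14],[44,0]]
[[33,10],[37,14],[44,0]]
[[5,1],[9,0],[33,10],[37,14],[44,0]]
[[5,1],[9,0],[33,14],[44,0]]
[[5,1],[9,0],[11,14],[23,0],[33,14],[44,0]]
[[5,1],[9,0],[11,14],[23,0],[33,14],[44,0],[48,3],[50,0]]
[[5,1],[9,5],[11,14],[23,0],[33,14],[44,0],[48,3],[50,0]]
[[5,1],[9,5],[11,14],[23,0],[33,14],[38,20],[39,14],[44,0],[48,3],[50,0]]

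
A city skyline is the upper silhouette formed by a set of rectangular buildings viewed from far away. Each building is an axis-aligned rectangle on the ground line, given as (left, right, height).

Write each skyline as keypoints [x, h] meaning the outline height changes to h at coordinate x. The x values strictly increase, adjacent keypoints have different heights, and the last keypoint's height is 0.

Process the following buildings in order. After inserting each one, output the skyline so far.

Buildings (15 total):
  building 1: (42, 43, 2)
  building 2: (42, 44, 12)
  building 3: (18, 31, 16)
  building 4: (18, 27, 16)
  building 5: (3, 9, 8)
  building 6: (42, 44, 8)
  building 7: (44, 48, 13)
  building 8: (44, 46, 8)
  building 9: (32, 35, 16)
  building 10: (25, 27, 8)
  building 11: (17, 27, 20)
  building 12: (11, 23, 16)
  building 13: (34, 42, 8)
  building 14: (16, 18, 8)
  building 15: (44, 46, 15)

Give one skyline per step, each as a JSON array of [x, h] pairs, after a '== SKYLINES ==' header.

== SKYLINES ==
[[42,2],[43,0]]
[[42,12],[44,0]]
[[18,16],[31,0],[42,12],[44,0]]
[[18,16],[31,0],[42,12],[44,0]]
[[3,8],[9,0],[18,16],[31,0],[42,12],[44,0]]
[[3,8],[9,0],[18,16],[31,0],[42,12],[44,0]]
[[3,8],[9,0],[18,16],[31,0],[42,12],[44,13],[48,0]]
[[3,8],[9,0],[18,16],[31,0],[42,12],[44,13],[48,0]]
[[3,8],[9,0],[18,16],[31,0],[32,16],[35,0],[42,12],[44,13],[48,0]]
[[3,8],[9,0],[18,16],[31,0],[32,16],[35,0],[42,12],[44,13],[48,0]]
[[3,8],[9,0],[17,20],[27,16],[31,0],[32,16],[35,0],[42,12],[44,13],[48,0]]
[[3,8],[9,0],[11,16],[17,20],[27,16],[31,0],[32,16],[35,0],[42,12],[44,13],[48,0]]
[[3,8],[9,0],[11,16],[17,20],[27,16],[31,0],[32,16],[35,8],[42,12],[44,13],[48,0]]
[[3,8],[9,0],[11,16],[17,20],[27,16],[31,0],[32,16],[35,8],[42,12],[44,13],[48,0]]
[[3,8],[9,0],[11,16],[17,20],[27,16],[31,0],[32,16],[35,8],[42,12],[44,15],[46,13],[48,0]]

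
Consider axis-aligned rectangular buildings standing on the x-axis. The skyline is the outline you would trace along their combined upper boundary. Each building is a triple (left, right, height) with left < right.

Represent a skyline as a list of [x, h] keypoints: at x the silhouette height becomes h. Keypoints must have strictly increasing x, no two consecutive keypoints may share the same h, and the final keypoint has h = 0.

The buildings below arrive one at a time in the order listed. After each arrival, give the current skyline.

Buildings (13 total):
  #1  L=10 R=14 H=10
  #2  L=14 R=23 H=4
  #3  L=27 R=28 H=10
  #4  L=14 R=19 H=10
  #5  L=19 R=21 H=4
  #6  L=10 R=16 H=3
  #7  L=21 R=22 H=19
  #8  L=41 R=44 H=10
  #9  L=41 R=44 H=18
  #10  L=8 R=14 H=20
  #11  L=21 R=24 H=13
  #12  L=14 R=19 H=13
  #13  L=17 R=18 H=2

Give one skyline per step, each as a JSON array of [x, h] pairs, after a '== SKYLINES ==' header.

== SKYLINES ==
[[10,10],[14,0]]
[[10,10],[14,4],[23,0]]
[[10,10],[14,4],[23,0],[27,10],[28,0]]
[[10,10],[19,4],[23,0],[27,10],[28,0]]
[[10,10],[19,4],[23,0],[27,10],[28,0]]
[[10,10],[19,4],[23,0],[27,10],[28,0]]
[[10,10],[19,4],[21,19],[22,4],[23,0],[27,10],[28,0]]
[[10,10],[19,4],[21,19],[22,4],[23,0],[27,10],[28,0],[41,10],[44,0]]
[[10,10],[19,4],[21,19],[22,4],[23,0],[27,10],[28,0],[41,18],[44,0]]
[[8,20],[14,10],[19,4],[21,19],[22,4],[23,0],[27,10],[28,0],[41,18],[44,0]]
[[8,20],[14,10],[19,4],[21,19],[22,13],[24,0],[27,10],[28,0],[41,18],[44,0]]
[[8,20],[14,13],[19,4],[21,19],[22,13],[24,0],[27,10],[28,0],[41,18],[44,0]]
[[8,20],[14,13],[19,4],[21,19],[22,13],[24,0],[27,10],[28,0],[41,18],[44,0]]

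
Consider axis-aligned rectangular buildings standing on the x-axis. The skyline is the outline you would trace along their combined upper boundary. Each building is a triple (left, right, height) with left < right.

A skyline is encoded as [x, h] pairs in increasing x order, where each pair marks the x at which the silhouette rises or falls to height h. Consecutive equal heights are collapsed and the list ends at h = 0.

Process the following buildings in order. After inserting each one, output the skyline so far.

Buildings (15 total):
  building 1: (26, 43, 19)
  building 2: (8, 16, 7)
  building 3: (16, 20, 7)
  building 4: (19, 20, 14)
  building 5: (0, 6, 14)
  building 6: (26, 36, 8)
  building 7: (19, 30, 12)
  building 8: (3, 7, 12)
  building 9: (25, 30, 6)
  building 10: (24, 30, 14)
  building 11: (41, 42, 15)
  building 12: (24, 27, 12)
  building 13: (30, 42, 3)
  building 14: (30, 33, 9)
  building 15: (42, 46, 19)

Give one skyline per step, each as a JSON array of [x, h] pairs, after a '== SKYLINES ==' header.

== SKYLINES ==
[[26,19],[43,0]]
[[8,7],[16,0],[26,19],[43,0]]
[[8,7],[20,0],[26,19],[43,0]]
[[8,7],[19,14],[20,0],[26,19],[43,0]]
[[0,14],[6,0],[8,7],[19,14],[20,0],[26,19],[43,0]]
[[0,14],[6,0],[8,7],[19,14],[20,0],[26,19],[43,0]]
[[0,14],[6,0],[8,7],[19,14],[20,12],[26,19],[43,0]]
[[0,14],[6,12],[7,0],[8,7],[19,14],[20,12],[26,19],[43,0]]
[[0,14],[6,12],[7,0],[8,7],[19,14],[20,12],[26,19],[43,0]]
[[0,14],[6,12],[7,0],[8,7],[19,14],[20,12],[24,14],[26,19],[43,0]]
[[0,14],[6,12],[7,0],[8,7],[19,14],[20,12],[24,14],[26,19],[43,0]]
[[0,14],[6,12],[7,0],[8,7],[19,14],[20,12],[24,14],[26,19],[43,0]]
[[0,14],[6,12],[7,0],[8,7],[19,14],[20,12],[24,14],[26,19],[43,0]]
[[0,14],[6,12],[7,0],[8,7],[19,14],[20,12],[24,14],[26,19],[43,0]]
[[0,14],[6,12],[7,0],[8,7],[19,14],[20,12],[24,14],[26,19],[46,0]]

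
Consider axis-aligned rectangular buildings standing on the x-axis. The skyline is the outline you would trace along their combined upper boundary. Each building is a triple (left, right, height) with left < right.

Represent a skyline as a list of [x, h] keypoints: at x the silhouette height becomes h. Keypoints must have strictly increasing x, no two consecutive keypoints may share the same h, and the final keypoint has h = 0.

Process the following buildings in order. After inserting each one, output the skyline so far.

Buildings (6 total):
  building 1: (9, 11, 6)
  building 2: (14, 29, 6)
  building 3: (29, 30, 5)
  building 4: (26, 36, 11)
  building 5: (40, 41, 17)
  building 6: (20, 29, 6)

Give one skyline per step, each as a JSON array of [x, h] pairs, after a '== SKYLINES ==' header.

== SKYLINES ==
[[9,6],[11,0]]
[[9,6],[11,0],[14,6],[29,0]]
[[9,6],[11,0],[14,6],[29,5],[30,0]]
[[9,6],[11,0],[14,6],[26,11],[36,0]]
[[9,6],[11,0],[14,6],[26,11],[36,0],[40,17],[41,0]]
[[9,6],[11,0],[14,6],[26,11],[36,0],[40,17],[41,0]]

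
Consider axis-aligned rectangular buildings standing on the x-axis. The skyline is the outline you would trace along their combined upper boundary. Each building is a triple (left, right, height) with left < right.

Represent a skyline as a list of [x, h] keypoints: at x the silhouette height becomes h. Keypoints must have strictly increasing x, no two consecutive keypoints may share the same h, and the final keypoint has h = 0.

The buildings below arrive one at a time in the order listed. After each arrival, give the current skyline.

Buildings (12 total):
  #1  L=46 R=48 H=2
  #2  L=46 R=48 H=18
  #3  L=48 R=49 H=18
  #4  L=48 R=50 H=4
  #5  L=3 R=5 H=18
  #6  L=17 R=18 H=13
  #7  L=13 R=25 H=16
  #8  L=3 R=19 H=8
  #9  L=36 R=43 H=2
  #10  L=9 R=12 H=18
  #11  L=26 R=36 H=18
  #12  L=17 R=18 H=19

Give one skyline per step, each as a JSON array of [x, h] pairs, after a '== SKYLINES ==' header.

== SKYLINES ==
[[46,2],[48,0]]
[[46,18],[48,0]]
[[46,18],[49,0]]
[[46,18],[49,4],[50,0]]
[[3,18],[5,0],[46,18],[49,4],[50,0]]
[[3,18],[5,0],[17,13],[18,0],[46,18],[49,4],[50,0]]
[[3,18],[5,0],[13,16],[25,0],[46,18],[49,4],[50,0]]
[[3,18],[5,8],[13,16],[25,0],[46,18],[49,4],[50,0]]
[[3,18],[5,8],[13,16],[25,0],[36,2],[43,0],[46,18],[49,4],[50,0]]
[[3,18],[5,8],[9,18],[12,8],[13,16],[25,0],[36,2],[43,0],[46,18],[49,4],[50,0]]
[[3,18],[5,8],[9,18],[12,8],[13,16],[25,0],[26,18],[36,2],[43,0],[46,18],[49,4],[50,0]]
[[3,18],[5,8],[9,18],[12,8],[13,16],[17,19],[18,16],[25,0],[26,18],[36,2],[43,0],[46,18],[49,4],[50,0]]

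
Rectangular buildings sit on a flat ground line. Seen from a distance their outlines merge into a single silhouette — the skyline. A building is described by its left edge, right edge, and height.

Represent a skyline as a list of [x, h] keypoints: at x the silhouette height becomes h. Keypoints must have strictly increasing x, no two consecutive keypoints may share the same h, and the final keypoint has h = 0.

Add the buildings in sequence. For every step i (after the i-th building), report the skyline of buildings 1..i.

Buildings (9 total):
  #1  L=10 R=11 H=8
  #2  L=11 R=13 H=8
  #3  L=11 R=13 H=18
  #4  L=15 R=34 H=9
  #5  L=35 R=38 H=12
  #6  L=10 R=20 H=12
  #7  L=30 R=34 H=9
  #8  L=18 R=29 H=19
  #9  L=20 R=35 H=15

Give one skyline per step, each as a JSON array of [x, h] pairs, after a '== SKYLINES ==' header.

== SKYLINES ==
[[10,8],[11,0]]
[[10,8],[13,0]]
[[10,8],[11,18],[13,0]]
[[10,8],[11,18],[13,0],[15,9],[34,0]]
[[10,8],[11,18],[13,0],[15,9],[34,0],[35,12],[38,0]]
[[10,12],[11,18],[13,12],[20,9],[34,0],[35,12],[38,0]]
[[10,12],[11,18],[13,12],[20,9],[34,0],[35,12],[38,0]]
[[10,12],[11,18],[13,12],[18,19],[29,9],[34,0],[35,12],[38,0]]
[[10,12],[11,18],[13,12],[18,19],[29,15],[35,12],[38,0]]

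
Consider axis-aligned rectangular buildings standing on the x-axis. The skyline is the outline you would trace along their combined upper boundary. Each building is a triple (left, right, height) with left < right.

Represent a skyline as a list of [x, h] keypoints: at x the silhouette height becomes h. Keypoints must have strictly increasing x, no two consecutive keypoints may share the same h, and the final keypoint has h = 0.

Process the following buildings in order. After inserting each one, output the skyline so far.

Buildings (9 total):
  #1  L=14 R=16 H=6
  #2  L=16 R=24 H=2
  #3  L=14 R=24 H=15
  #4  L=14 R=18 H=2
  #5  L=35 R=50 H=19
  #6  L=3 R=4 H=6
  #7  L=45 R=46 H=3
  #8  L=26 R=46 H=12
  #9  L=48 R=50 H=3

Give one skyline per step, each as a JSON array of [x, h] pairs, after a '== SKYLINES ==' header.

== SKYLINES ==
[[14,6],[16,0]]
[[14,6],[16,2],[24,0]]
[[14,15],[24,0]]
[[14,15],[24,0]]
[[14,15],[24,0],[35,19],[50,0]]
[[3,6],[4,0],[14,15],[24,0],[35,19],[50,0]]
[[3,6],[4,0],[14,15],[24,0],[35,19],[50,0]]
[[3,6],[4,0],[14,15],[24,0],[26,12],[35,19],[50,0]]
[[3,6],[4,0],[14,15],[24,0],[26,12],[35,19],[50,0]]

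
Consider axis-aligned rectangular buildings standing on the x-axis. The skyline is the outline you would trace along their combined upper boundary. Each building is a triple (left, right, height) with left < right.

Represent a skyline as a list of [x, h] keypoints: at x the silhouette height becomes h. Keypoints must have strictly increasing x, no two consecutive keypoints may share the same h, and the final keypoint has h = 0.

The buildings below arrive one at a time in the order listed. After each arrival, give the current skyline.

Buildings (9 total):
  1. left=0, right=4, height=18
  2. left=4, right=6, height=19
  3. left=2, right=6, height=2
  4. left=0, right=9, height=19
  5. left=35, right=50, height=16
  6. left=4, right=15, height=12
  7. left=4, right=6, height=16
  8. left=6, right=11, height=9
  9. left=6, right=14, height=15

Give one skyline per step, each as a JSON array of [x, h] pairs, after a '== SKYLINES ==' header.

== SKYLINES ==
[[0,18],[4,0]]
[[0,18],[4,19],[6,0]]
[[0,18],[4,19],[6,0]]
[[0,19],[9,0]]
[[0,19],[9,0],[35,16],[50,0]]
[[0,19],[9,12],[15,0],[35,16],[50,0]]
[[0,19],[9,12],[15,0],[35,16],[50,0]]
[[0,19],[9,12],[15,0],[35,16],[50,0]]
[[0,19],[9,15],[14,12],[15,0],[35,16],[50,0]]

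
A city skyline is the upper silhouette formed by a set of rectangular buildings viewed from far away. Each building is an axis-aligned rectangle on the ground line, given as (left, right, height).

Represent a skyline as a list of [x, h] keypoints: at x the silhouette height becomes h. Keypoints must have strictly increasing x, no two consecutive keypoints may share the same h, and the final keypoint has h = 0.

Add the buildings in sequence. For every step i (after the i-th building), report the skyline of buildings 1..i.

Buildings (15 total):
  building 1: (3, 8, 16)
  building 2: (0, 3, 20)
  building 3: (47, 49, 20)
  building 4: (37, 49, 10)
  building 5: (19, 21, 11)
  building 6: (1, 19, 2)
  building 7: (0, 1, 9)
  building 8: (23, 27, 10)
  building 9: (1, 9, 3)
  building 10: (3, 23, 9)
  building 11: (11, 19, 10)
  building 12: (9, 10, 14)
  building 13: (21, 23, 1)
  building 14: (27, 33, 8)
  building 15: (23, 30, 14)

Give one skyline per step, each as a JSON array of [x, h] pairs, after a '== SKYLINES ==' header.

== SKYLINES ==
[[3,16],[8,0]]
[[0,20],[3,16],[8,0]]
[[0,20],[3,16],[8,0],[47,20],[49,0]]
[[0,20],[3,16],[8,0],[37,10],[47,20],[49,0]]
[[0,20],[3,16],[8,0],[19,11],[21,0],[37,10],[47,20],[49,0]]
[[0,20],[3,16],[8,2],[19,11],[21,0],[37,10],[47,20],[49,0]]
[[0,20],[3,16],[8,2],[19,11],[21,0],[37,10],[47,20],[49,0]]
[[0,20],[3,16],[8,2],[19,11],[21,0],[23,10],[27,0],[37,10],[47,20],[49,0]]
[[0,20],[3,16],[8,3],[9,2],[19,11],[21,0],[23,10],[27,0],[37,10],[47,20],[49,0]]
[[0,20],[3,16],[8,9],[19,11],[21,9],[23,10],[27,0],[37,10],[47,20],[49,0]]
[[0,20],[3,16],[8,9],[11,10],[19,11],[21,9],[23,10],[27,0],[37,10],[47,20],[49,0]]
[[0,20],[3,16],[8,9],[9,14],[10,9],[11,10],[19,11],[21,9],[23,10],[27,0],[37,10],[47,20],[49,0]]
[[0,20],[3,16],[8,9],[9,14],[10,9],[11,10],[19,11],[21,9],[23,10],[27,0],[37,10],[47,20],[49,0]]
[[0,20],[3,16],[8,9],[9,14],[10,9],[11,10],[19,11],[21,9],[23,10],[27,8],[33,0],[37,10],[47,20],[49,0]]
[[0,20],[3,16],[8,9],[9,14],[10,9],[11,10],[19,11],[21,9],[23,14],[30,8],[33,0],[37,10],[47,20],[49,0]]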